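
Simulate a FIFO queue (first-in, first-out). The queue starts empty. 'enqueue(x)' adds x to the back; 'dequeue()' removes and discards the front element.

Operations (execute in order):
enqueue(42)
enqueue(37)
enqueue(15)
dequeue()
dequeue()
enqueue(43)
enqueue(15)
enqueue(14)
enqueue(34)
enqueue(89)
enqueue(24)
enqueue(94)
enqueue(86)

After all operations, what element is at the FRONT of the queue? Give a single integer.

enqueue(42): queue = [42]
enqueue(37): queue = [42, 37]
enqueue(15): queue = [42, 37, 15]
dequeue(): queue = [37, 15]
dequeue(): queue = [15]
enqueue(43): queue = [15, 43]
enqueue(15): queue = [15, 43, 15]
enqueue(14): queue = [15, 43, 15, 14]
enqueue(34): queue = [15, 43, 15, 14, 34]
enqueue(89): queue = [15, 43, 15, 14, 34, 89]
enqueue(24): queue = [15, 43, 15, 14, 34, 89, 24]
enqueue(94): queue = [15, 43, 15, 14, 34, 89, 24, 94]
enqueue(86): queue = [15, 43, 15, 14, 34, 89, 24, 94, 86]

Answer: 15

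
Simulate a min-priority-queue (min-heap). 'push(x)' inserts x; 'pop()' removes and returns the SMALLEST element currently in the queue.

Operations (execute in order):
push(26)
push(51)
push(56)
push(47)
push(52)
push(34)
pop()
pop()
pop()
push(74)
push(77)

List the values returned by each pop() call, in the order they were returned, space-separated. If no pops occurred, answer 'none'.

Answer: 26 34 47

Derivation:
push(26): heap contents = [26]
push(51): heap contents = [26, 51]
push(56): heap contents = [26, 51, 56]
push(47): heap contents = [26, 47, 51, 56]
push(52): heap contents = [26, 47, 51, 52, 56]
push(34): heap contents = [26, 34, 47, 51, 52, 56]
pop() → 26: heap contents = [34, 47, 51, 52, 56]
pop() → 34: heap contents = [47, 51, 52, 56]
pop() → 47: heap contents = [51, 52, 56]
push(74): heap contents = [51, 52, 56, 74]
push(77): heap contents = [51, 52, 56, 74, 77]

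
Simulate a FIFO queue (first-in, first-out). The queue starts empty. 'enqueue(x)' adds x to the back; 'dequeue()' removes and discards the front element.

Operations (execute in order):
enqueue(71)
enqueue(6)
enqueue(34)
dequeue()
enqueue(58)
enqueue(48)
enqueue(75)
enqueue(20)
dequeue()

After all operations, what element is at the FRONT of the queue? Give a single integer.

Answer: 34

Derivation:
enqueue(71): queue = [71]
enqueue(6): queue = [71, 6]
enqueue(34): queue = [71, 6, 34]
dequeue(): queue = [6, 34]
enqueue(58): queue = [6, 34, 58]
enqueue(48): queue = [6, 34, 58, 48]
enqueue(75): queue = [6, 34, 58, 48, 75]
enqueue(20): queue = [6, 34, 58, 48, 75, 20]
dequeue(): queue = [34, 58, 48, 75, 20]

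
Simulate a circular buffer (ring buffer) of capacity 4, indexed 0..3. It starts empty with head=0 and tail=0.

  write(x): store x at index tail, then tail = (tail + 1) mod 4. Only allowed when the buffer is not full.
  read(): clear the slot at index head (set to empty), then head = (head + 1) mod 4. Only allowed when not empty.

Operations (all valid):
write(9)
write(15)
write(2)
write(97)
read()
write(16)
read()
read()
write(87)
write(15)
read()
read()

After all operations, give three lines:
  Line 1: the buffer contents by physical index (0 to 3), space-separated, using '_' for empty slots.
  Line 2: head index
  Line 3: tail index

Answer: _ 87 15 _
1
3

Derivation:
write(9): buf=[9 _ _ _], head=0, tail=1, size=1
write(15): buf=[9 15 _ _], head=0, tail=2, size=2
write(2): buf=[9 15 2 _], head=0, tail=3, size=3
write(97): buf=[9 15 2 97], head=0, tail=0, size=4
read(): buf=[_ 15 2 97], head=1, tail=0, size=3
write(16): buf=[16 15 2 97], head=1, tail=1, size=4
read(): buf=[16 _ 2 97], head=2, tail=1, size=3
read(): buf=[16 _ _ 97], head=3, tail=1, size=2
write(87): buf=[16 87 _ 97], head=3, tail=2, size=3
write(15): buf=[16 87 15 97], head=3, tail=3, size=4
read(): buf=[16 87 15 _], head=0, tail=3, size=3
read(): buf=[_ 87 15 _], head=1, tail=3, size=2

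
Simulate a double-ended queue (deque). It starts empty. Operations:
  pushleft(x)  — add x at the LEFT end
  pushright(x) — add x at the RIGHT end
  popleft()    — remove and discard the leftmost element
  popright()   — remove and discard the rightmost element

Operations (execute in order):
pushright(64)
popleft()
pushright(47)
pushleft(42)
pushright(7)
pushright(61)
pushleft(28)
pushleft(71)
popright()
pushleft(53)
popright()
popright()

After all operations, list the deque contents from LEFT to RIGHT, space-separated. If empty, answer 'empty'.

pushright(64): [64]
popleft(): []
pushright(47): [47]
pushleft(42): [42, 47]
pushright(7): [42, 47, 7]
pushright(61): [42, 47, 7, 61]
pushleft(28): [28, 42, 47, 7, 61]
pushleft(71): [71, 28, 42, 47, 7, 61]
popright(): [71, 28, 42, 47, 7]
pushleft(53): [53, 71, 28, 42, 47, 7]
popright(): [53, 71, 28, 42, 47]
popright(): [53, 71, 28, 42]

Answer: 53 71 28 42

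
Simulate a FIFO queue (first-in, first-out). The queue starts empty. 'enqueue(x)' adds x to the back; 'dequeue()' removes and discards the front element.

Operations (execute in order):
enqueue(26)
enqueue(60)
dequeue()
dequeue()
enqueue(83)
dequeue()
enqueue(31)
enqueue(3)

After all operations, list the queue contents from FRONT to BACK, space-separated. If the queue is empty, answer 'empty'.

Answer: 31 3

Derivation:
enqueue(26): [26]
enqueue(60): [26, 60]
dequeue(): [60]
dequeue(): []
enqueue(83): [83]
dequeue(): []
enqueue(31): [31]
enqueue(3): [31, 3]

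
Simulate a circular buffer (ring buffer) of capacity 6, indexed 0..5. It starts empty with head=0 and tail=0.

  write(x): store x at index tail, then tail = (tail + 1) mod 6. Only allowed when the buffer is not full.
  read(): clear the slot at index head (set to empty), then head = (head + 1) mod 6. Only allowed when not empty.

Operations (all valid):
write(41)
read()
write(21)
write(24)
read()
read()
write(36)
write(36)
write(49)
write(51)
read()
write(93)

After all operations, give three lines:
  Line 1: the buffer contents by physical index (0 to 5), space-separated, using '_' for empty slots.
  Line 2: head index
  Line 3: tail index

write(41): buf=[41 _ _ _ _ _], head=0, tail=1, size=1
read(): buf=[_ _ _ _ _ _], head=1, tail=1, size=0
write(21): buf=[_ 21 _ _ _ _], head=1, tail=2, size=1
write(24): buf=[_ 21 24 _ _ _], head=1, tail=3, size=2
read(): buf=[_ _ 24 _ _ _], head=2, tail=3, size=1
read(): buf=[_ _ _ _ _ _], head=3, tail=3, size=0
write(36): buf=[_ _ _ 36 _ _], head=3, tail=4, size=1
write(36): buf=[_ _ _ 36 36 _], head=3, tail=5, size=2
write(49): buf=[_ _ _ 36 36 49], head=3, tail=0, size=3
write(51): buf=[51 _ _ 36 36 49], head=3, tail=1, size=4
read(): buf=[51 _ _ _ 36 49], head=4, tail=1, size=3
write(93): buf=[51 93 _ _ 36 49], head=4, tail=2, size=4

Answer: 51 93 _ _ 36 49
4
2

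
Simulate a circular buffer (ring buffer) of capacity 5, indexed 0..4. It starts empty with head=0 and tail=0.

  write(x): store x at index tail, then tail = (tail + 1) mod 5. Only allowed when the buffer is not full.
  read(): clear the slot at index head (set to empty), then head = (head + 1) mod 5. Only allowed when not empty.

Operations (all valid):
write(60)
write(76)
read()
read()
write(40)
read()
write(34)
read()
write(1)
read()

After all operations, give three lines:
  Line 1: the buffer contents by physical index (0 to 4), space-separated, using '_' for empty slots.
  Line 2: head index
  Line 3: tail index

Answer: _ _ _ _ _
0
0

Derivation:
write(60): buf=[60 _ _ _ _], head=0, tail=1, size=1
write(76): buf=[60 76 _ _ _], head=0, tail=2, size=2
read(): buf=[_ 76 _ _ _], head=1, tail=2, size=1
read(): buf=[_ _ _ _ _], head=2, tail=2, size=0
write(40): buf=[_ _ 40 _ _], head=2, tail=3, size=1
read(): buf=[_ _ _ _ _], head=3, tail=3, size=0
write(34): buf=[_ _ _ 34 _], head=3, tail=4, size=1
read(): buf=[_ _ _ _ _], head=4, tail=4, size=0
write(1): buf=[_ _ _ _ 1], head=4, tail=0, size=1
read(): buf=[_ _ _ _ _], head=0, tail=0, size=0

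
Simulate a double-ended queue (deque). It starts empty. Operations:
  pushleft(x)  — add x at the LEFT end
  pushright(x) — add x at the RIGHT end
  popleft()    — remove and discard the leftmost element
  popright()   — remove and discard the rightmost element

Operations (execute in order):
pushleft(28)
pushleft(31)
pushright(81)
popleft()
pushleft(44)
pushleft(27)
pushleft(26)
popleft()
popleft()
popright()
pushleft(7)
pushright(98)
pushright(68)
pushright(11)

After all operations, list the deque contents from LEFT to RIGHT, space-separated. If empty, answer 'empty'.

pushleft(28): [28]
pushleft(31): [31, 28]
pushright(81): [31, 28, 81]
popleft(): [28, 81]
pushleft(44): [44, 28, 81]
pushleft(27): [27, 44, 28, 81]
pushleft(26): [26, 27, 44, 28, 81]
popleft(): [27, 44, 28, 81]
popleft(): [44, 28, 81]
popright(): [44, 28]
pushleft(7): [7, 44, 28]
pushright(98): [7, 44, 28, 98]
pushright(68): [7, 44, 28, 98, 68]
pushright(11): [7, 44, 28, 98, 68, 11]

Answer: 7 44 28 98 68 11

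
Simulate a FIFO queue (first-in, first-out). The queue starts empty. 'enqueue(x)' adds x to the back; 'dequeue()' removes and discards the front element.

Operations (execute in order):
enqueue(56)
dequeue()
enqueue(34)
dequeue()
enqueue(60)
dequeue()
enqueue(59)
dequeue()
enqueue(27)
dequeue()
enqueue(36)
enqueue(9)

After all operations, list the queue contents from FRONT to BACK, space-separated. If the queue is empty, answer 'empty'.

enqueue(56): [56]
dequeue(): []
enqueue(34): [34]
dequeue(): []
enqueue(60): [60]
dequeue(): []
enqueue(59): [59]
dequeue(): []
enqueue(27): [27]
dequeue(): []
enqueue(36): [36]
enqueue(9): [36, 9]

Answer: 36 9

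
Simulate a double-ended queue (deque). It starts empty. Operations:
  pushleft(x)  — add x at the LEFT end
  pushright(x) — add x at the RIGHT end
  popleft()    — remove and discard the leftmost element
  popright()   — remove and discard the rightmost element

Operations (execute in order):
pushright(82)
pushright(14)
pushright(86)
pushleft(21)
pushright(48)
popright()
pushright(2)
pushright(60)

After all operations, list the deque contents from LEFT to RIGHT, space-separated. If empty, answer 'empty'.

pushright(82): [82]
pushright(14): [82, 14]
pushright(86): [82, 14, 86]
pushleft(21): [21, 82, 14, 86]
pushright(48): [21, 82, 14, 86, 48]
popright(): [21, 82, 14, 86]
pushright(2): [21, 82, 14, 86, 2]
pushright(60): [21, 82, 14, 86, 2, 60]

Answer: 21 82 14 86 2 60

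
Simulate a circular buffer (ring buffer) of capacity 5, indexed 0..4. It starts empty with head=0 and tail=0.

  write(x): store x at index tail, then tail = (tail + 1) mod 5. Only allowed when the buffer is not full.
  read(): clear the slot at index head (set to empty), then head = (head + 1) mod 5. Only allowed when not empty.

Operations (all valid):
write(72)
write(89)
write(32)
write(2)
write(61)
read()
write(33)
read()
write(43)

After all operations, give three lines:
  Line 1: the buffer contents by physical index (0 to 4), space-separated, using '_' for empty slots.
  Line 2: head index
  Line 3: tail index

write(72): buf=[72 _ _ _ _], head=0, tail=1, size=1
write(89): buf=[72 89 _ _ _], head=0, tail=2, size=2
write(32): buf=[72 89 32 _ _], head=0, tail=3, size=3
write(2): buf=[72 89 32 2 _], head=0, tail=4, size=4
write(61): buf=[72 89 32 2 61], head=0, tail=0, size=5
read(): buf=[_ 89 32 2 61], head=1, tail=0, size=4
write(33): buf=[33 89 32 2 61], head=1, tail=1, size=5
read(): buf=[33 _ 32 2 61], head=2, tail=1, size=4
write(43): buf=[33 43 32 2 61], head=2, tail=2, size=5

Answer: 33 43 32 2 61
2
2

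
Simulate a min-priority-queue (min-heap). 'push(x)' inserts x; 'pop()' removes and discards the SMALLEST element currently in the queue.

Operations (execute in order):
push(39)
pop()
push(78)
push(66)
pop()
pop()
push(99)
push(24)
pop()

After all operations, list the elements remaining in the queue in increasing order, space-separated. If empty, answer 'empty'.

push(39): heap contents = [39]
pop() → 39: heap contents = []
push(78): heap contents = [78]
push(66): heap contents = [66, 78]
pop() → 66: heap contents = [78]
pop() → 78: heap contents = []
push(99): heap contents = [99]
push(24): heap contents = [24, 99]
pop() → 24: heap contents = [99]

Answer: 99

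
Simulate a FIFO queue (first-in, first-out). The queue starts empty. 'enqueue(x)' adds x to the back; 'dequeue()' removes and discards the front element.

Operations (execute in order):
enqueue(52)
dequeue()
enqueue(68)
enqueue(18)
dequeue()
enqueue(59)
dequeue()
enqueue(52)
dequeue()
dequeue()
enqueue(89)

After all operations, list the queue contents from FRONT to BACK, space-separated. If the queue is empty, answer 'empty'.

enqueue(52): [52]
dequeue(): []
enqueue(68): [68]
enqueue(18): [68, 18]
dequeue(): [18]
enqueue(59): [18, 59]
dequeue(): [59]
enqueue(52): [59, 52]
dequeue(): [52]
dequeue(): []
enqueue(89): [89]

Answer: 89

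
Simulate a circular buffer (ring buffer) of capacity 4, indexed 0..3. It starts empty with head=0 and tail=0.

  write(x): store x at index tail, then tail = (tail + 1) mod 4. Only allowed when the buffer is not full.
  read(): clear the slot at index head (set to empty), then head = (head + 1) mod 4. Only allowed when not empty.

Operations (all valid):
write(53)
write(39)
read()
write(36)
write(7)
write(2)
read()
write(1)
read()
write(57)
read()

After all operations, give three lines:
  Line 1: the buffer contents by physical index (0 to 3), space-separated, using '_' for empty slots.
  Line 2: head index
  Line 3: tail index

Answer: 2 1 57 _
0
3

Derivation:
write(53): buf=[53 _ _ _], head=0, tail=1, size=1
write(39): buf=[53 39 _ _], head=0, tail=2, size=2
read(): buf=[_ 39 _ _], head=1, tail=2, size=1
write(36): buf=[_ 39 36 _], head=1, tail=3, size=2
write(7): buf=[_ 39 36 7], head=1, tail=0, size=3
write(2): buf=[2 39 36 7], head=1, tail=1, size=4
read(): buf=[2 _ 36 7], head=2, tail=1, size=3
write(1): buf=[2 1 36 7], head=2, tail=2, size=4
read(): buf=[2 1 _ 7], head=3, tail=2, size=3
write(57): buf=[2 1 57 7], head=3, tail=3, size=4
read(): buf=[2 1 57 _], head=0, tail=3, size=3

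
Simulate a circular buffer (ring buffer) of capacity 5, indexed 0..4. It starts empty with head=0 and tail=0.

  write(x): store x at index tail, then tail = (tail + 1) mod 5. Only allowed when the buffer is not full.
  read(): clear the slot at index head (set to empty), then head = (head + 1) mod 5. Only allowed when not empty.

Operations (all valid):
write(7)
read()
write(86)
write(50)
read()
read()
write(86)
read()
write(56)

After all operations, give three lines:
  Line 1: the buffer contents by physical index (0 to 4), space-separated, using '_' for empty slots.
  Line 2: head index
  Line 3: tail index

write(7): buf=[7 _ _ _ _], head=0, tail=1, size=1
read(): buf=[_ _ _ _ _], head=1, tail=1, size=0
write(86): buf=[_ 86 _ _ _], head=1, tail=2, size=1
write(50): buf=[_ 86 50 _ _], head=1, tail=3, size=2
read(): buf=[_ _ 50 _ _], head=2, tail=3, size=1
read(): buf=[_ _ _ _ _], head=3, tail=3, size=0
write(86): buf=[_ _ _ 86 _], head=3, tail=4, size=1
read(): buf=[_ _ _ _ _], head=4, tail=4, size=0
write(56): buf=[_ _ _ _ 56], head=4, tail=0, size=1

Answer: _ _ _ _ 56
4
0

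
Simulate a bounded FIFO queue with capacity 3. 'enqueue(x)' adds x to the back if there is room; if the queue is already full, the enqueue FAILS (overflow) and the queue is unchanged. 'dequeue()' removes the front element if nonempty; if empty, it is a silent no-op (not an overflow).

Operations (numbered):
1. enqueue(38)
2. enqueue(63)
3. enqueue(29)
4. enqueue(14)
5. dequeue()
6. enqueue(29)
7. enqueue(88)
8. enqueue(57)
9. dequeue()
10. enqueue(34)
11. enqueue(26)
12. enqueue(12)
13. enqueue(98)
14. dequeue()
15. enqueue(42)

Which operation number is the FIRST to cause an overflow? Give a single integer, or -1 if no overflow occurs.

1. enqueue(38): size=1
2. enqueue(63): size=2
3. enqueue(29): size=3
4. enqueue(14): size=3=cap → OVERFLOW (fail)
5. dequeue(): size=2
6. enqueue(29): size=3
7. enqueue(88): size=3=cap → OVERFLOW (fail)
8. enqueue(57): size=3=cap → OVERFLOW (fail)
9. dequeue(): size=2
10. enqueue(34): size=3
11. enqueue(26): size=3=cap → OVERFLOW (fail)
12. enqueue(12): size=3=cap → OVERFLOW (fail)
13. enqueue(98): size=3=cap → OVERFLOW (fail)
14. dequeue(): size=2
15. enqueue(42): size=3

Answer: 4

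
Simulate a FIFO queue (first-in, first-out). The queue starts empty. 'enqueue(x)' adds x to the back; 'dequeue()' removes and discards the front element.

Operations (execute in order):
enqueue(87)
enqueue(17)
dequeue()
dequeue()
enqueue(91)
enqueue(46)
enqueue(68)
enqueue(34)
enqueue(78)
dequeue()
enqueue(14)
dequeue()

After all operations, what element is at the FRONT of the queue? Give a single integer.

Answer: 68

Derivation:
enqueue(87): queue = [87]
enqueue(17): queue = [87, 17]
dequeue(): queue = [17]
dequeue(): queue = []
enqueue(91): queue = [91]
enqueue(46): queue = [91, 46]
enqueue(68): queue = [91, 46, 68]
enqueue(34): queue = [91, 46, 68, 34]
enqueue(78): queue = [91, 46, 68, 34, 78]
dequeue(): queue = [46, 68, 34, 78]
enqueue(14): queue = [46, 68, 34, 78, 14]
dequeue(): queue = [68, 34, 78, 14]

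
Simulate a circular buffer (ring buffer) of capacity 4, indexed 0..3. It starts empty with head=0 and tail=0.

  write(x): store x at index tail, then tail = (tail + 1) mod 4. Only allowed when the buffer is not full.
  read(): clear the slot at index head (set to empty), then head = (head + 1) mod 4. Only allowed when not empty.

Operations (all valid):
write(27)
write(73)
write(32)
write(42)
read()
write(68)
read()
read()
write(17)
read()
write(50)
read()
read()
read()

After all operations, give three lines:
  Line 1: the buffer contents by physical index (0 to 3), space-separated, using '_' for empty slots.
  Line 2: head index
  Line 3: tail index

write(27): buf=[27 _ _ _], head=0, tail=1, size=1
write(73): buf=[27 73 _ _], head=0, tail=2, size=2
write(32): buf=[27 73 32 _], head=0, tail=3, size=3
write(42): buf=[27 73 32 42], head=0, tail=0, size=4
read(): buf=[_ 73 32 42], head=1, tail=0, size=3
write(68): buf=[68 73 32 42], head=1, tail=1, size=4
read(): buf=[68 _ 32 42], head=2, tail=1, size=3
read(): buf=[68 _ _ 42], head=3, tail=1, size=2
write(17): buf=[68 17 _ 42], head=3, tail=2, size=3
read(): buf=[68 17 _ _], head=0, tail=2, size=2
write(50): buf=[68 17 50 _], head=0, tail=3, size=3
read(): buf=[_ 17 50 _], head=1, tail=3, size=2
read(): buf=[_ _ 50 _], head=2, tail=3, size=1
read(): buf=[_ _ _ _], head=3, tail=3, size=0

Answer: _ _ _ _
3
3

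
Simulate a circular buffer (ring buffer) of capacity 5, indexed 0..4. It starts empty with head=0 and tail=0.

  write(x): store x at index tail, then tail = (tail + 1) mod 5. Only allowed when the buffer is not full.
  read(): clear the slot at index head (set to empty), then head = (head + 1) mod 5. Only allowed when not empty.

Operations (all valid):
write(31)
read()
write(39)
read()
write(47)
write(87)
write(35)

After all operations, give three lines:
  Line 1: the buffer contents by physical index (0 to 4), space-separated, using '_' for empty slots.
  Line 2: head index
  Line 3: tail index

Answer: _ _ 47 87 35
2
0

Derivation:
write(31): buf=[31 _ _ _ _], head=0, tail=1, size=1
read(): buf=[_ _ _ _ _], head=1, tail=1, size=0
write(39): buf=[_ 39 _ _ _], head=1, tail=2, size=1
read(): buf=[_ _ _ _ _], head=2, tail=2, size=0
write(47): buf=[_ _ 47 _ _], head=2, tail=3, size=1
write(87): buf=[_ _ 47 87 _], head=2, tail=4, size=2
write(35): buf=[_ _ 47 87 35], head=2, tail=0, size=3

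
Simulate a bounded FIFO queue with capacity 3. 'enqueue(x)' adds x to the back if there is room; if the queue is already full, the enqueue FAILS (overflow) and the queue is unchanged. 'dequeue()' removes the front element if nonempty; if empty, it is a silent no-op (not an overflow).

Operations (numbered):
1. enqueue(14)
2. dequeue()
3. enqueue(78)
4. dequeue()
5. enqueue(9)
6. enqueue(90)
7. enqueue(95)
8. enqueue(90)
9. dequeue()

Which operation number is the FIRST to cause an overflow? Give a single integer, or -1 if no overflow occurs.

Answer: 8

Derivation:
1. enqueue(14): size=1
2. dequeue(): size=0
3. enqueue(78): size=1
4. dequeue(): size=0
5. enqueue(9): size=1
6. enqueue(90): size=2
7. enqueue(95): size=3
8. enqueue(90): size=3=cap → OVERFLOW (fail)
9. dequeue(): size=2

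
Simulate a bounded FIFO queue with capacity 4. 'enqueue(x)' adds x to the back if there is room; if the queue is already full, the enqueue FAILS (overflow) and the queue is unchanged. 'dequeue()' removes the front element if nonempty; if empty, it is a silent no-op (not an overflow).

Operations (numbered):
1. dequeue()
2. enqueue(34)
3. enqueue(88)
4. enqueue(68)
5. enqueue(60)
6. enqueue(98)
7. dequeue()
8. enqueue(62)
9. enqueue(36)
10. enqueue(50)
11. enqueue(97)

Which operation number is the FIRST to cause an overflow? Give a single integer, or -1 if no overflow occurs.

Answer: 6

Derivation:
1. dequeue(): empty, no-op, size=0
2. enqueue(34): size=1
3. enqueue(88): size=2
4. enqueue(68): size=3
5. enqueue(60): size=4
6. enqueue(98): size=4=cap → OVERFLOW (fail)
7. dequeue(): size=3
8. enqueue(62): size=4
9. enqueue(36): size=4=cap → OVERFLOW (fail)
10. enqueue(50): size=4=cap → OVERFLOW (fail)
11. enqueue(97): size=4=cap → OVERFLOW (fail)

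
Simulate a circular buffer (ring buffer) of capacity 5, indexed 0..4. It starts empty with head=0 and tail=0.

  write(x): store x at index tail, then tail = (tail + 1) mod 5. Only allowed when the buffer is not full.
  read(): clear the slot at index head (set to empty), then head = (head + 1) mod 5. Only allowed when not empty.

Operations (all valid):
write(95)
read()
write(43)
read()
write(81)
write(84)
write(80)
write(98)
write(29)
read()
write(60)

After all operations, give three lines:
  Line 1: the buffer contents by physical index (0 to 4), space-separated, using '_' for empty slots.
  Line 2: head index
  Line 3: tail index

Answer: 98 29 60 84 80
3
3

Derivation:
write(95): buf=[95 _ _ _ _], head=0, tail=1, size=1
read(): buf=[_ _ _ _ _], head=1, tail=1, size=0
write(43): buf=[_ 43 _ _ _], head=1, tail=2, size=1
read(): buf=[_ _ _ _ _], head=2, tail=2, size=0
write(81): buf=[_ _ 81 _ _], head=2, tail=3, size=1
write(84): buf=[_ _ 81 84 _], head=2, tail=4, size=2
write(80): buf=[_ _ 81 84 80], head=2, tail=0, size=3
write(98): buf=[98 _ 81 84 80], head=2, tail=1, size=4
write(29): buf=[98 29 81 84 80], head=2, tail=2, size=5
read(): buf=[98 29 _ 84 80], head=3, tail=2, size=4
write(60): buf=[98 29 60 84 80], head=3, tail=3, size=5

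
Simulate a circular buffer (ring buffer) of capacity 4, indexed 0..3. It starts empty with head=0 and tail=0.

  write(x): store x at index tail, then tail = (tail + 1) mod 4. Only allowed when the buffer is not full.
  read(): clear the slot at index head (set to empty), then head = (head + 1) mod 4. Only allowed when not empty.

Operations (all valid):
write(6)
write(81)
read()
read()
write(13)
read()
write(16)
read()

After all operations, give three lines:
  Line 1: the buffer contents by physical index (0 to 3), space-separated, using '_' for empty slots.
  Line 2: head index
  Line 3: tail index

Answer: _ _ _ _
0
0

Derivation:
write(6): buf=[6 _ _ _], head=0, tail=1, size=1
write(81): buf=[6 81 _ _], head=0, tail=2, size=2
read(): buf=[_ 81 _ _], head=1, tail=2, size=1
read(): buf=[_ _ _ _], head=2, tail=2, size=0
write(13): buf=[_ _ 13 _], head=2, tail=3, size=1
read(): buf=[_ _ _ _], head=3, tail=3, size=0
write(16): buf=[_ _ _ 16], head=3, tail=0, size=1
read(): buf=[_ _ _ _], head=0, tail=0, size=0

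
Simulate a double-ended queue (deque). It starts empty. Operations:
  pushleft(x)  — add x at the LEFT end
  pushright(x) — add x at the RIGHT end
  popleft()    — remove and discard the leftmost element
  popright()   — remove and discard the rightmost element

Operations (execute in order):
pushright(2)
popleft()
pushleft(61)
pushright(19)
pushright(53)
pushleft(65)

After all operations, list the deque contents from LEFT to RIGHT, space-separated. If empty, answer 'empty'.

Answer: 65 61 19 53

Derivation:
pushright(2): [2]
popleft(): []
pushleft(61): [61]
pushright(19): [61, 19]
pushright(53): [61, 19, 53]
pushleft(65): [65, 61, 19, 53]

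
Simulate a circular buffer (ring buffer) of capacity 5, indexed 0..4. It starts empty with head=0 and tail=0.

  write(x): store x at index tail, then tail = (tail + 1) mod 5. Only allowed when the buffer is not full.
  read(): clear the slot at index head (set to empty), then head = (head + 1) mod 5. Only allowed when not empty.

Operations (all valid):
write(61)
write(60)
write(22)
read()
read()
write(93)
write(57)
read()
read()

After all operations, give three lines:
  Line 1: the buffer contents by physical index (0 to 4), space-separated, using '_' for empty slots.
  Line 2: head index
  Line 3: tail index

write(61): buf=[61 _ _ _ _], head=0, tail=1, size=1
write(60): buf=[61 60 _ _ _], head=0, tail=2, size=2
write(22): buf=[61 60 22 _ _], head=0, tail=3, size=3
read(): buf=[_ 60 22 _ _], head=1, tail=3, size=2
read(): buf=[_ _ 22 _ _], head=2, tail=3, size=1
write(93): buf=[_ _ 22 93 _], head=2, tail=4, size=2
write(57): buf=[_ _ 22 93 57], head=2, tail=0, size=3
read(): buf=[_ _ _ 93 57], head=3, tail=0, size=2
read(): buf=[_ _ _ _ 57], head=4, tail=0, size=1

Answer: _ _ _ _ 57
4
0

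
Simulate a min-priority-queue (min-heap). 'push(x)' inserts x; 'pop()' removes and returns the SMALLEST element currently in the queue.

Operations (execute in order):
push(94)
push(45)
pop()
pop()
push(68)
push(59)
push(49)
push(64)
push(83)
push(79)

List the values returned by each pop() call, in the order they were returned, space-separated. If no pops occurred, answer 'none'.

push(94): heap contents = [94]
push(45): heap contents = [45, 94]
pop() → 45: heap contents = [94]
pop() → 94: heap contents = []
push(68): heap contents = [68]
push(59): heap contents = [59, 68]
push(49): heap contents = [49, 59, 68]
push(64): heap contents = [49, 59, 64, 68]
push(83): heap contents = [49, 59, 64, 68, 83]
push(79): heap contents = [49, 59, 64, 68, 79, 83]

Answer: 45 94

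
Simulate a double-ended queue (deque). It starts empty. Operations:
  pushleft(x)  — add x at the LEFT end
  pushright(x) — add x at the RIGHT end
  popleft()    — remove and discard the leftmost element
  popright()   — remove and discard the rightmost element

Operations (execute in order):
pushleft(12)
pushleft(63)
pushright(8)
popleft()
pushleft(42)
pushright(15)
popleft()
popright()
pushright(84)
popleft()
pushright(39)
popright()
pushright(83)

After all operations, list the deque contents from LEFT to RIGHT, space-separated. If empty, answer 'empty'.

pushleft(12): [12]
pushleft(63): [63, 12]
pushright(8): [63, 12, 8]
popleft(): [12, 8]
pushleft(42): [42, 12, 8]
pushright(15): [42, 12, 8, 15]
popleft(): [12, 8, 15]
popright(): [12, 8]
pushright(84): [12, 8, 84]
popleft(): [8, 84]
pushright(39): [8, 84, 39]
popright(): [8, 84]
pushright(83): [8, 84, 83]

Answer: 8 84 83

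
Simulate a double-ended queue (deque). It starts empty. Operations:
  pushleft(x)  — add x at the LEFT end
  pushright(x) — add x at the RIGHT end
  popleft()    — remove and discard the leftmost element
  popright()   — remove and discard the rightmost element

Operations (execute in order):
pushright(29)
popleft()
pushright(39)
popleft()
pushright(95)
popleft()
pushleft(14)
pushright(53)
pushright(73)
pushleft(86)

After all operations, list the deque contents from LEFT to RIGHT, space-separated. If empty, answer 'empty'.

pushright(29): [29]
popleft(): []
pushright(39): [39]
popleft(): []
pushright(95): [95]
popleft(): []
pushleft(14): [14]
pushright(53): [14, 53]
pushright(73): [14, 53, 73]
pushleft(86): [86, 14, 53, 73]

Answer: 86 14 53 73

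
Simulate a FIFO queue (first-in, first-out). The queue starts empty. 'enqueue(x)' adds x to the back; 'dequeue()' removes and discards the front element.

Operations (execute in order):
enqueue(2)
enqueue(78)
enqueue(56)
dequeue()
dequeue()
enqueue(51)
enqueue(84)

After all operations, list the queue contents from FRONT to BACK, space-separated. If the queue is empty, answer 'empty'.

enqueue(2): [2]
enqueue(78): [2, 78]
enqueue(56): [2, 78, 56]
dequeue(): [78, 56]
dequeue(): [56]
enqueue(51): [56, 51]
enqueue(84): [56, 51, 84]

Answer: 56 51 84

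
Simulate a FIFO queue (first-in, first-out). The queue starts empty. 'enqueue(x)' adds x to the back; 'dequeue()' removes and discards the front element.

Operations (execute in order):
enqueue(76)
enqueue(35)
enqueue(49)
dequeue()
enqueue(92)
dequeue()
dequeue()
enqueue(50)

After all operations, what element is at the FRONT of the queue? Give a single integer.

enqueue(76): queue = [76]
enqueue(35): queue = [76, 35]
enqueue(49): queue = [76, 35, 49]
dequeue(): queue = [35, 49]
enqueue(92): queue = [35, 49, 92]
dequeue(): queue = [49, 92]
dequeue(): queue = [92]
enqueue(50): queue = [92, 50]

Answer: 92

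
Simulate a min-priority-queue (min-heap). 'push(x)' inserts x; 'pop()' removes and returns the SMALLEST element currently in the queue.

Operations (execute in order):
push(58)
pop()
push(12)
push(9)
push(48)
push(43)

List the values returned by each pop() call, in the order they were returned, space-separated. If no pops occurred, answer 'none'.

push(58): heap contents = [58]
pop() → 58: heap contents = []
push(12): heap contents = [12]
push(9): heap contents = [9, 12]
push(48): heap contents = [9, 12, 48]
push(43): heap contents = [9, 12, 43, 48]

Answer: 58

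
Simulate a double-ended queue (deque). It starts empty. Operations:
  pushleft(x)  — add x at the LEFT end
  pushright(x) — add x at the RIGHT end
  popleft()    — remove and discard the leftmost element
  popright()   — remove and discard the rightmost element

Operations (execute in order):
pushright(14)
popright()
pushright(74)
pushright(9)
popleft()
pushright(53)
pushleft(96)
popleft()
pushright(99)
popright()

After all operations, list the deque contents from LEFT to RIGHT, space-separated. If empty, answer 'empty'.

pushright(14): [14]
popright(): []
pushright(74): [74]
pushright(9): [74, 9]
popleft(): [9]
pushright(53): [9, 53]
pushleft(96): [96, 9, 53]
popleft(): [9, 53]
pushright(99): [9, 53, 99]
popright(): [9, 53]

Answer: 9 53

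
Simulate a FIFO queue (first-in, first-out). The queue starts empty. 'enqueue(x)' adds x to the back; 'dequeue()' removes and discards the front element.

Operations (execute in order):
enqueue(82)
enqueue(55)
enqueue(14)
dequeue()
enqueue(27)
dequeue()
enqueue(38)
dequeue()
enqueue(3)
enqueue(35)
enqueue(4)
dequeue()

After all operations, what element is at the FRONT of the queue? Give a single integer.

enqueue(82): queue = [82]
enqueue(55): queue = [82, 55]
enqueue(14): queue = [82, 55, 14]
dequeue(): queue = [55, 14]
enqueue(27): queue = [55, 14, 27]
dequeue(): queue = [14, 27]
enqueue(38): queue = [14, 27, 38]
dequeue(): queue = [27, 38]
enqueue(3): queue = [27, 38, 3]
enqueue(35): queue = [27, 38, 3, 35]
enqueue(4): queue = [27, 38, 3, 35, 4]
dequeue(): queue = [38, 3, 35, 4]

Answer: 38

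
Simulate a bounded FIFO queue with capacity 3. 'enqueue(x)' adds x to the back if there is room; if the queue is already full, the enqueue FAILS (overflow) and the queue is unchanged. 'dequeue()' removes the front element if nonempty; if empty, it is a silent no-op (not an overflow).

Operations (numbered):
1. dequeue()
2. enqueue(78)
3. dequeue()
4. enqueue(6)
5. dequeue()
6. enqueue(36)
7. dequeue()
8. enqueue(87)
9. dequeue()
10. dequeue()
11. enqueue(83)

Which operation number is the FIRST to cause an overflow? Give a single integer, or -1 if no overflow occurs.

Answer: -1

Derivation:
1. dequeue(): empty, no-op, size=0
2. enqueue(78): size=1
3. dequeue(): size=0
4. enqueue(6): size=1
5. dequeue(): size=0
6. enqueue(36): size=1
7. dequeue(): size=0
8. enqueue(87): size=1
9. dequeue(): size=0
10. dequeue(): empty, no-op, size=0
11. enqueue(83): size=1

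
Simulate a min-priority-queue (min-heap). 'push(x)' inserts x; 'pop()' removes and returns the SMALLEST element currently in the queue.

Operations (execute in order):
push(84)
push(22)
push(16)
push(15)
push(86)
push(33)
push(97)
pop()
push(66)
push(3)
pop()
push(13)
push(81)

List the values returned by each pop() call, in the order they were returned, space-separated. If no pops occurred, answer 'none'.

Answer: 15 3

Derivation:
push(84): heap contents = [84]
push(22): heap contents = [22, 84]
push(16): heap contents = [16, 22, 84]
push(15): heap contents = [15, 16, 22, 84]
push(86): heap contents = [15, 16, 22, 84, 86]
push(33): heap contents = [15, 16, 22, 33, 84, 86]
push(97): heap contents = [15, 16, 22, 33, 84, 86, 97]
pop() → 15: heap contents = [16, 22, 33, 84, 86, 97]
push(66): heap contents = [16, 22, 33, 66, 84, 86, 97]
push(3): heap contents = [3, 16, 22, 33, 66, 84, 86, 97]
pop() → 3: heap contents = [16, 22, 33, 66, 84, 86, 97]
push(13): heap contents = [13, 16, 22, 33, 66, 84, 86, 97]
push(81): heap contents = [13, 16, 22, 33, 66, 81, 84, 86, 97]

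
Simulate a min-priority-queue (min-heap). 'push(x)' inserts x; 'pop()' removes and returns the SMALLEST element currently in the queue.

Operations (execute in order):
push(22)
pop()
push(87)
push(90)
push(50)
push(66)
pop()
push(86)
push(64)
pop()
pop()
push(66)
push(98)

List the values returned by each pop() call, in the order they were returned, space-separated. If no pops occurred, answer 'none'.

Answer: 22 50 64 66

Derivation:
push(22): heap contents = [22]
pop() → 22: heap contents = []
push(87): heap contents = [87]
push(90): heap contents = [87, 90]
push(50): heap contents = [50, 87, 90]
push(66): heap contents = [50, 66, 87, 90]
pop() → 50: heap contents = [66, 87, 90]
push(86): heap contents = [66, 86, 87, 90]
push(64): heap contents = [64, 66, 86, 87, 90]
pop() → 64: heap contents = [66, 86, 87, 90]
pop() → 66: heap contents = [86, 87, 90]
push(66): heap contents = [66, 86, 87, 90]
push(98): heap contents = [66, 86, 87, 90, 98]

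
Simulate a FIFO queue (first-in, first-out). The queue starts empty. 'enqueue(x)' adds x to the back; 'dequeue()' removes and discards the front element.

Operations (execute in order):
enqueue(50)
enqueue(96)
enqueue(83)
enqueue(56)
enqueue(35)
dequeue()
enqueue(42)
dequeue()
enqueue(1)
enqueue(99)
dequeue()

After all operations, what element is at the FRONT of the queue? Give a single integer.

Answer: 56

Derivation:
enqueue(50): queue = [50]
enqueue(96): queue = [50, 96]
enqueue(83): queue = [50, 96, 83]
enqueue(56): queue = [50, 96, 83, 56]
enqueue(35): queue = [50, 96, 83, 56, 35]
dequeue(): queue = [96, 83, 56, 35]
enqueue(42): queue = [96, 83, 56, 35, 42]
dequeue(): queue = [83, 56, 35, 42]
enqueue(1): queue = [83, 56, 35, 42, 1]
enqueue(99): queue = [83, 56, 35, 42, 1, 99]
dequeue(): queue = [56, 35, 42, 1, 99]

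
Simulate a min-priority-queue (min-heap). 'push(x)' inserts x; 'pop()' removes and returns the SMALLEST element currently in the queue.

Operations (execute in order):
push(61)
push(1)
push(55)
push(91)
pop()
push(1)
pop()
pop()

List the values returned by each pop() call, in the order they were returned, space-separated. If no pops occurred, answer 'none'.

push(61): heap contents = [61]
push(1): heap contents = [1, 61]
push(55): heap contents = [1, 55, 61]
push(91): heap contents = [1, 55, 61, 91]
pop() → 1: heap contents = [55, 61, 91]
push(1): heap contents = [1, 55, 61, 91]
pop() → 1: heap contents = [55, 61, 91]
pop() → 55: heap contents = [61, 91]

Answer: 1 1 55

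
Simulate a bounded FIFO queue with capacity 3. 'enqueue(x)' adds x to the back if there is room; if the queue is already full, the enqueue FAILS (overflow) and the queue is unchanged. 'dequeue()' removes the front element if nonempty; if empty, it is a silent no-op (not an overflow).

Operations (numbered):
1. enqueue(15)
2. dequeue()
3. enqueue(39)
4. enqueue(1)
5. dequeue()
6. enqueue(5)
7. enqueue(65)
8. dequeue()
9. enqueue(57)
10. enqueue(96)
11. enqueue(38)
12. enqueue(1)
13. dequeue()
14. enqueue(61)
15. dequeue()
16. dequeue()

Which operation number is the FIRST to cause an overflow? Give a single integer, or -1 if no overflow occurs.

1. enqueue(15): size=1
2. dequeue(): size=0
3. enqueue(39): size=1
4. enqueue(1): size=2
5. dequeue(): size=1
6. enqueue(5): size=2
7. enqueue(65): size=3
8. dequeue(): size=2
9. enqueue(57): size=3
10. enqueue(96): size=3=cap → OVERFLOW (fail)
11. enqueue(38): size=3=cap → OVERFLOW (fail)
12. enqueue(1): size=3=cap → OVERFLOW (fail)
13. dequeue(): size=2
14. enqueue(61): size=3
15. dequeue(): size=2
16. dequeue(): size=1

Answer: 10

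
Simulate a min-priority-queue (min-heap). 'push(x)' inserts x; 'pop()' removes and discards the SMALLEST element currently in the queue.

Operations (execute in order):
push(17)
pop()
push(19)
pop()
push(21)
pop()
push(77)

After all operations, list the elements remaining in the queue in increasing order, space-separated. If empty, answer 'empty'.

Answer: 77

Derivation:
push(17): heap contents = [17]
pop() → 17: heap contents = []
push(19): heap contents = [19]
pop() → 19: heap contents = []
push(21): heap contents = [21]
pop() → 21: heap contents = []
push(77): heap contents = [77]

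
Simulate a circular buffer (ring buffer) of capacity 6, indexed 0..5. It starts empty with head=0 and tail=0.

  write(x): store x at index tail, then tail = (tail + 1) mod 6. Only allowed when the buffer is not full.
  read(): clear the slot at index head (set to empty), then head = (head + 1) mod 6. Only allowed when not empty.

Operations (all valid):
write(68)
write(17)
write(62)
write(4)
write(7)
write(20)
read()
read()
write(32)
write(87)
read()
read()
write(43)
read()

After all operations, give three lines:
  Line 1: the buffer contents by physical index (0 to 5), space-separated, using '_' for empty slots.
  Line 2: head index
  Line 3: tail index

Answer: 32 87 43 _ _ 20
5
3

Derivation:
write(68): buf=[68 _ _ _ _ _], head=0, tail=1, size=1
write(17): buf=[68 17 _ _ _ _], head=0, tail=2, size=2
write(62): buf=[68 17 62 _ _ _], head=0, tail=3, size=3
write(4): buf=[68 17 62 4 _ _], head=0, tail=4, size=4
write(7): buf=[68 17 62 4 7 _], head=0, tail=5, size=5
write(20): buf=[68 17 62 4 7 20], head=0, tail=0, size=6
read(): buf=[_ 17 62 4 7 20], head=1, tail=0, size=5
read(): buf=[_ _ 62 4 7 20], head=2, tail=0, size=4
write(32): buf=[32 _ 62 4 7 20], head=2, tail=1, size=5
write(87): buf=[32 87 62 4 7 20], head=2, tail=2, size=6
read(): buf=[32 87 _ 4 7 20], head=3, tail=2, size=5
read(): buf=[32 87 _ _ 7 20], head=4, tail=2, size=4
write(43): buf=[32 87 43 _ 7 20], head=4, tail=3, size=5
read(): buf=[32 87 43 _ _ 20], head=5, tail=3, size=4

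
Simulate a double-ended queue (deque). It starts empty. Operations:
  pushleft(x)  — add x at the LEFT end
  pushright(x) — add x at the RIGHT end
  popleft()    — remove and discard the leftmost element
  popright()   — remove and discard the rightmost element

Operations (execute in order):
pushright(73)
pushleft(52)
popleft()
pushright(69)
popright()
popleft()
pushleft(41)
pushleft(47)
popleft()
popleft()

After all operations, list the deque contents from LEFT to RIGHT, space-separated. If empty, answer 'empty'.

Answer: empty

Derivation:
pushright(73): [73]
pushleft(52): [52, 73]
popleft(): [73]
pushright(69): [73, 69]
popright(): [73]
popleft(): []
pushleft(41): [41]
pushleft(47): [47, 41]
popleft(): [41]
popleft(): []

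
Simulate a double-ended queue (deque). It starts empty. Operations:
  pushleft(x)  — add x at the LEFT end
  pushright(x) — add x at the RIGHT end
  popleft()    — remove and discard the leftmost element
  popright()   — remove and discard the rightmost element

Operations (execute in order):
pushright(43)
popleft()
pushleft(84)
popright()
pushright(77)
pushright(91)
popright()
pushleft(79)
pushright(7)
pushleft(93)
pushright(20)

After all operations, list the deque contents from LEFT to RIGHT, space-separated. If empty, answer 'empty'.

pushright(43): [43]
popleft(): []
pushleft(84): [84]
popright(): []
pushright(77): [77]
pushright(91): [77, 91]
popright(): [77]
pushleft(79): [79, 77]
pushright(7): [79, 77, 7]
pushleft(93): [93, 79, 77, 7]
pushright(20): [93, 79, 77, 7, 20]

Answer: 93 79 77 7 20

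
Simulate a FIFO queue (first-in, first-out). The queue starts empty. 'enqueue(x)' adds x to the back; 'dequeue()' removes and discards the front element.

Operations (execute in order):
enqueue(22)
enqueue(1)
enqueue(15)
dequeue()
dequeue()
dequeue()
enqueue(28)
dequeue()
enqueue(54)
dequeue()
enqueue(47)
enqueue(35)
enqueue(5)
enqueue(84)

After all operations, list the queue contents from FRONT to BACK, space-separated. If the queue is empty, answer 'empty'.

Answer: 47 35 5 84

Derivation:
enqueue(22): [22]
enqueue(1): [22, 1]
enqueue(15): [22, 1, 15]
dequeue(): [1, 15]
dequeue(): [15]
dequeue(): []
enqueue(28): [28]
dequeue(): []
enqueue(54): [54]
dequeue(): []
enqueue(47): [47]
enqueue(35): [47, 35]
enqueue(5): [47, 35, 5]
enqueue(84): [47, 35, 5, 84]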